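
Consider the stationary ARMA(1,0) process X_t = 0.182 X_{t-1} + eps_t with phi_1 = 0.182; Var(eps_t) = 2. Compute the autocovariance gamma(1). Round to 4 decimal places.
\gamma(1) = 0.3765

Multiply the model equation by X_{t-k} and take expectations. With theta_0 = psi_0 = 1 and psi_j the MA(infinity) weights, this gives
  gamma(k) - sum_i phi_i gamma(k-i) = c_k,
  c_k = sigma^2 * sum_{j=k..q} theta_j psi_{j-k}   (c_k = 0 for k > q),
using gamma(-m) = gamma(m).
Pure AR (q = 0): c_0 = sigma^2 = 2, c_k = 0 for k >= 1.
Equations for k = 0 and k = 1 (AR order 1):
  gamma(0) = phi_1 gamma(1) + c_0
  gamma(1) = phi_1 gamma(0) + c_1
Substituting the second into the first: gamma(0) (1 - phi_1^2) = c_0 + phi_1 c_1, so
  gamma(0) = c_0 / (1 - phi_1^2) = 2 / (1 - (0.182)^2) = 2 / 0.966876 = 2.068518.
  gamma(1) = phi_1 gamma(0) = (0.182)(2.068518) = 0.37647.
Therefore gamma(1) = 0.3765 (to 4 decimal places).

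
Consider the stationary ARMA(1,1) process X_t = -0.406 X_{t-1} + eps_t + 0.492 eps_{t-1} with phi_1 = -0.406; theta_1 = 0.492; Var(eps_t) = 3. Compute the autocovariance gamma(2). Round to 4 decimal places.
\gamma(2) = -0.1004

Multiply the model equation by X_{t-k} and take expectations. With theta_0 = psi_0 = 1 and psi_j the MA(infinity) weights, this gives
  gamma(k) - sum_i phi_i gamma(k-i) = c_k,
  c_k = sigma^2 * sum_{j=k..q} theta_j psi_{j-k}   (c_k = 0 for k > q),
using gamma(-m) = gamma(m).
psi-weights needed (psi_j = theta_j + sum_i phi_i psi_{j-i}):
  psi_1 = theta_1 + phi_1 = 0.492 + (-0.406) = 0.086
Right-hand sides:
  c_0 = sigma^2 (1 + theta_1 psi_1) = 3 * (1 + (0.492)(0.086)) = 3 * 1.042312 = 3.126936
  c_1 = sigma^2 theta_1 = 3 * (0.492) = 1.476
  c_2 = 0
Equations for k = 0 and k = 1 (AR order 1):
  gamma(0) = phi_1 gamma(1) + c_0
  gamma(1) = phi_1 gamma(0) + c_1
Substituting the second into the first: gamma(0) (1 - phi_1^2) = c_0 + phi_1 c_1, so
  gamma(0) = (c_0 + phi_1 c_1) / (1 - phi_1^2) = (3.126936 + (-0.406)(1.476)) / (1 - (-0.406)^2) = 2.52768 / 0.835164 = 3.026567.
  gamma(1) = phi_1 gamma(0) + c_1 = (-0.406)(3.026567) + (1.476) = 0.247214.
For k = 2 (> q): gamma(2) = phi_1 gamma(1) = (-0.406)(0.247214) = -0.100369.
Therefore gamma(2) = -0.1004 (to 4 decimal places).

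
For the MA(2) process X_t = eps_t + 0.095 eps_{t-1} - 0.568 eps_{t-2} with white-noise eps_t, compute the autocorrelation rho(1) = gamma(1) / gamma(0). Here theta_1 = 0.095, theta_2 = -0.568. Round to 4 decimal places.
\rho(1) = 0.0308

For an MA(q) process with theta_0 = 1, the autocovariance is
  gamma(k) = sigma^2 * sum_{i=0..q-k} theta_i * theta_{i+k},
and rho(k) = gamma(k) / gamma(0). Sigma^2 cancels.
  numerator   = (1)*(0.095) + (0.095)*(-0.568) = 0.04104.
  denominator = (1)^2 + (0.095)^2 + (-0.568)^2 = 1.331649.
  rho(1) = 0.04104 / 1.331649 = 0.0308.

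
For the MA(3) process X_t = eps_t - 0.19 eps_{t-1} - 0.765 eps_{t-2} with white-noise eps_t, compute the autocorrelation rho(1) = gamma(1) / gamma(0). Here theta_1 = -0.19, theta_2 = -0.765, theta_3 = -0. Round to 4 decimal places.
\rho(1) = -0.0275

For an MA(q) process with theta_0 = 1, the autocovariance is
  gamma(k) = sigma^2 * sum_{i=0..q-k} theta_i * theta_{i+k},
and rho(k) = gamma(k) / gamma(0). Sigma^2 cancels.
  numerator   = (1)*(-0.19) + (-0.19)*(-0.765) + (-0.765)*(-0) = -0.04465.
  denominator = (1)^2 + (-0.19)^2 + (-0.765)^2 + (-0)^2 = 1.621325.
  rho(1) = -0.04465 / 1.621325 = -0.0275.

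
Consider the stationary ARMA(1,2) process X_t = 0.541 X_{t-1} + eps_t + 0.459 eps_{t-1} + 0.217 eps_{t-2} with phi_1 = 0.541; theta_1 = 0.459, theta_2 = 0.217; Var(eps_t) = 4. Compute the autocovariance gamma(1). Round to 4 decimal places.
\gamma(1) = 8.7898

Multiply the model equation by X_{t-k} and take expectations. With theta_0 = psi_0 = 1 and psi_j the MA(infinity) weights, this gives
  gamma(k) - sum_i phi_i gamma(k-i) = c_k,
  c_k = sigma^2 * sum_{j=k..q} theta_j psi_{j-k}   (c_k = 0 for k > q),
using gamma(-m) = gamma(m).
psi-weights needed (psi_j = theta_j + sum_i phi_i psi_{j-i}):
  psi_1 = theta_1 + phi_1 = 0.459 + (0.541) = 1
  psi_2 = theta_2 + phi_1 psi_1 = 0.217 + (0.541)(1) = 0.758
Right-hand sides:
  c_0 = sigma^2 (1 + theta_1 psi_1 + theta_2 psi_2) = 4 * (1 + (0.459)(1) + (0.217)(0.758)) = 4 * 1.623486 = 6.493944
  c_1 = sigma^2 (theta_1 + theta_2 psi_1) = 4 * (0.459 + (0.217)(1)) = 2.704
  c_2 = sigma^2 theta_2 = 4 * (0.217) = 0.868
Equations for k = 0 and k = 1 (AR order 1):
  gamma(0) = phi_1 gamma(1) + c_0
  gamma(1) = phi_1 gamma(0) + c_1
Substituting the second into the first: gamma(0) (1 - phi_1^2) = c_0 + phi_1 c_1, so
  gamma(0) = (c_0 + phi_1 c_1) / (1 - phi_1^2) = (6.493944 + (0.541)(2.704)) / (1 - (0.541)^2) = 7.956808 / 0.707319 = 11.24925.
  gamma(1) = phi_1 gamma(0) + c_1 = (0.541)(11.24925) + (2.704) = 8.789844.
Therefore gamma(1) = 8.7898 (to 4 decimal places).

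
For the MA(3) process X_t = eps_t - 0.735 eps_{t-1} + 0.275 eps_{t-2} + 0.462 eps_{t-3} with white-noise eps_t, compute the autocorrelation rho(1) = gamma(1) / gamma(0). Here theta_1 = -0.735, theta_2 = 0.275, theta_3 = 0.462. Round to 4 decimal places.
\rho(1) = -0.4428

For an MA(q) process with theta_0 = 1, the autocovariance is
  gamma(k) = sigma^2 * sum_{i=0..q-k} theta_i * theta_{i+k},
and rho(k) = gamma(k) / gamma(0). Sigma^2 cancels.
  numerator   = (1)*(-0.735) + (-0.735)*(0.275) + (0.275)*(0.462) = -0.810075.
  denominator = (1)^2 + (-0.735)^2 + (0.275)^2 + (0.462)^2 = 1.829294.
  rho(1) = -0.810075 / 1.829294 = -0.4428.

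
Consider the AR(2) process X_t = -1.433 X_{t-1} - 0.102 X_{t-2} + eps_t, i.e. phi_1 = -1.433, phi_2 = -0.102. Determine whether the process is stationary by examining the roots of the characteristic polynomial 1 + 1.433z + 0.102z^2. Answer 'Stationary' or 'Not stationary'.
\text{Not stationary}

The AR(p) characteristic polynomial is P(z) = 1 + 1.433z + 0.102z^2.
Stationarity requires all roots to lie outside the unit circle, i.e. |z| > 1 for every root.
Set 1 + (1.433) z + (0.102) z^2 = 0, i.e. a z^2 + b z + c = 0 with a = 0.102, b = 1.433, c = 1.
Discriminant D = b^2 - 4ac = (1.433)^2 - 4*(0.102)*1 = 2.053489 - (0.408) = 1.645489.
D >= 0, so the roots are real: z = (-b +/- sqrt(D)) / (2a) = (-1.433 +/- 1.282766) / (0.204).
  z_1 = (-1.433 + 1.282766) / (0.204) = -0.7364,   |z_1| = 0.7364.
  z_2 = (-1.433 - 1.282766) / (0.204) = -13.3126,   |z_2| = 13.3126.
Moduli of all roots: 0.7364, 13.3126.
All moduli strictly greater than 1? No.
Verdict: Not stationary.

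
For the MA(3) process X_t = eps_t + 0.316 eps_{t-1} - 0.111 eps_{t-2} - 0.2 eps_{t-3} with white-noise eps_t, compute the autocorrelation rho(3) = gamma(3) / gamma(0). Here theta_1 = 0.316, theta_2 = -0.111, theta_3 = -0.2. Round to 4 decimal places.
\rho(3) = -0.1736

For an MA(q) process with theta_0 = 1, the autocovariance is
  gamma(k) = sigma^2 * sum_{i=0..q-k} theta_i * theta_{i+k},
and rho(k) = gamma(k) / gamma(0). Sigma^2 cancels.
  numerator   = (1)*(-0.2) = -0.2.
  denominator = (1)^2 + (0.316)^2 + (-0.111)^2 + (-0.2)^2 = 1.152177.
  rho(3) = -0.2 / 1.152177 = -0.1736.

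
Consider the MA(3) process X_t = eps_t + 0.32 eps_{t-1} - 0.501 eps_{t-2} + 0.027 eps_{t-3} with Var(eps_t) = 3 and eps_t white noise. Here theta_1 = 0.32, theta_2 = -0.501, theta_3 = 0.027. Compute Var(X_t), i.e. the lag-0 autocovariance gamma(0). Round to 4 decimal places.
\gamma(0) = 4.0624

For an MA(q) process X_t = eps_t + sum_i theta_i eps_{t-i} with
Var(eps_t) = sigma^2, the variance is
  gamma(0) = sigma^2 * (1 + sum_i theta_i^2).
  sum_i theta_i^2 = (0.32)^2 + (-0.501)^2 + (0.027)^2 = 0.1024 + 0.251001 + 0.000729 = 0.35413.
  gamma(0) = 3 * (1 + 0.35413) = 3 * 1.35413 = 4.06239, which rounds to 4.0624.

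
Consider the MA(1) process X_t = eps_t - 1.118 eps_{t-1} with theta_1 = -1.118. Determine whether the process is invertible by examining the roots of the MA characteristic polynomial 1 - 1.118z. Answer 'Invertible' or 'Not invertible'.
\text{Not invertible}

The MA(q) characteristic polynomial is P(z) = 1 - 1.118z.
Invertibility requires all roots to lie outside the unit circle, i.e. |z| > 1 for every root.
This is linear in z: 1 + (-1.118) z = 0  =>  z = -1/(-1.118) = 0.894454,  |z| = 0.894454.
Moduli of all roots: 0.8945.
All moduli strictly greater than 1? No.
Verdict: Not invertible.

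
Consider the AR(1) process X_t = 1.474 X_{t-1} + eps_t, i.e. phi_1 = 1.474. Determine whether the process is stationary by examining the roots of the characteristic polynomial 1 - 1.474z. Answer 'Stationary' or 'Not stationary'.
\text{Not stationary}

The AR(p) characteristic polynomial is P(z) = 1 - 1.474z.
Stationarity requires all roots to lie outside the unit circle, i.e. |z| > 1 for every root.
This is linear in z: 1 + (-1.474) z = 0  =>  z = -1/(-1.474) = 0.678426,  |z| = 0.678426.
Moduli of all roots: 0.6784.
All moduli strictly greater than 1? No.
Verdict: Not stationary.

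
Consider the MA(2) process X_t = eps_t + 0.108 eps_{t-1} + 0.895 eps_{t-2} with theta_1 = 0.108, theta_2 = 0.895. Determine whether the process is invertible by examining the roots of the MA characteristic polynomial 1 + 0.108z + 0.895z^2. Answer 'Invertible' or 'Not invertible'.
\text{Invertible}

The MA(q) characteristic polynomial is P(z) = 1 + 0.108z + 0.895z^2.
Invertibility requires all roots to lie outside the unit circle, i.e. |z| > 1 for every root.
Set 1 + (0.108) z + (0.895) z^2 = 0, i.e. a z^2 + b z + c = 0 with a = 0.895, b = 0.108, c = 1.
Discriminant D = b^2 - 4ac = (0.108)^2 - 4*(0.895)*1 = 0.011664 - (3.58) = -3.568336.
D < 0, so the roots are the complex-conjugate pair z = (-b +/- i sqrt(-D)) / (2a) = -0.0603 +/- 1.0553i.
For a conjugate pair |z|^2 = z * conj(z) = (product of roots) = c/a = 1/(0.895) = 1.117318, so |z| = sqrt(1.117318) = 1.057 for both roots.
Moduli of all roots: 1.0570, 1.0570.
All moduli strictly greater than 1? Yes.
Verdict: Invertible.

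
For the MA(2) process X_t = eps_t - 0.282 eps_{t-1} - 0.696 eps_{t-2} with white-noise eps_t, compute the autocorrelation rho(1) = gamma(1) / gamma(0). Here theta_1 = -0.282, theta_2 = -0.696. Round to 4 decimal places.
\rho(1) = -0.0548

For an MA(q) process with theta_0 = 1, the autocovariance is
  gamma(k) = sigma^2 * sum_{i=0..q-k} theta_i * theta_{i+k},
and rho(k) = gamma(k) / gamma(0). Sigma^2 cancels.
  numerator   = (1)*(-0.282) + (-0.282)*(-0.696) = -0.085728.
  denominator = (1)^2 + (-0.282)^2 + (-0.696)^2 = 1.56394.
  rho(1) = -0.085728 / 1.56394 = -0.0548.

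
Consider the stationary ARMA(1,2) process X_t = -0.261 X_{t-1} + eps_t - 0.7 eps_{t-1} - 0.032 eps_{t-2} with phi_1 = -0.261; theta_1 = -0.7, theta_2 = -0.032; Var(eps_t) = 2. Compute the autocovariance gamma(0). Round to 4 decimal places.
\gamma(0) = 3.9498

Multiply the model equation by X_{t-k} and take expectations. With theta_0 = psi_0 = 1 and psi_j the MA(infinity) weights, this gives
  gamma(k) - sum_i phi_i gamma(k-i) = c_k,
  c_k = sigma^2 * sum_{j=k..q} theta_j psi_{j-k}   (c_k = 0 for k > q),
using gamma(-m) = gamma(m).
psi-weights needed (psi_j = theta_j + sum_i phi_i psi_{j-i}):
  psi_1 = theta_1 + phi_1 = -0.7 + (-0.261) = -0.961
  psi_2 = theta_2 + phi_1 psi_1 = -0.032 + (-0.261)(-0.961) = 0.218821
Right-hand sides:
  c_0 = sigma^2 (1 + theta_1 psi_1 + theta_2 psi_2) = 2 * (1 + (-0.7)(-0.961) + (-0.032)(0.218821)) = 2 * 1.665698 = 3.331395
  c_1 = sigma^2 (theta_1 + theta_2 psi_1) = 2 * (-0.7 + (-0.032)(-0.961)) = -1.338496
  c_2 = sigma^2 theta_2 = 2 * (-0.032) = -0.064
Equations for k = 0 and k = 1 (AR order 1):
  gamma(0) = phi_1 gamma(1) + c_0
  gamma(1) = phi_1 gamma(0) + c_1
Substituting the second into the first: gamma(0) (1 - phi_1^2) = c_0 + phi_1 c_1, so
  gamma(0) = (c_0 + phi_1 c_1) / (1 - phi_1^2) = (3.331395 + (-0.261)(-1.338496)) / (1 - (-0.261)^2) = 3.680743 / 0.931879 = 3.949808.
Therefore gamma(0) = 3.9498 (to 4 decimal places).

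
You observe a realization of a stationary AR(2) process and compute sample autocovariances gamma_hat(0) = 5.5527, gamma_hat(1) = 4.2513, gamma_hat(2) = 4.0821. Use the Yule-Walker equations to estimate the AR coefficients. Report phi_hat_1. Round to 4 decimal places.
\hat\phi_{1} = 0.4900

The Yule-Walker equations for an AR(p) process read, in matrix form,
  Gamma_p phi = r_p,   with   (Gamma_p)_{ij} = gamma(|i - j|),
                       (r_p)_i = gamma(i),   i,j = 1..p.
Substitute the sample gammas (Toeplitz matrix and right-hand side of size 2):
  Gamma_p = [[5.5527, 4.2513], [4.2513, 5.5527]]
  r_p     = [4.2513, 4.0821]
Written out:
  5.5527 phi_1 + 4.2513 phi_2 = 4.2513
  4.2513 phi_1 + 5.5527 phi_2 = 4.0821
Solve by Cramer's rule:
  det = gamma(0)^2 - gamma(1)^2 = (5.5527)^2 - (4.2513)^2 = 30.83247729 - 18.07355169 = 12.7589256
  phi_hat_1 = [gamma(1) gamma(0) - gamma(1) gamma(2)] / det = [(4.2513)(5.5527) - (4.2513)(4.0821)] / 12.7589256 = 6.25196178 / 12.7589256 = 0.49
  phi_hat_2 = [gamma(0) gamma(2) - gamma(1)^2] / det = [(5.5527)(4.0821) - (4.2513)^2] / 12.7589256 = 4.59312498 / 12.7589256 = 0.36
So phi_hat = [0.4900, 0.3600].
Therefore phi_hat_1 = 0.4900.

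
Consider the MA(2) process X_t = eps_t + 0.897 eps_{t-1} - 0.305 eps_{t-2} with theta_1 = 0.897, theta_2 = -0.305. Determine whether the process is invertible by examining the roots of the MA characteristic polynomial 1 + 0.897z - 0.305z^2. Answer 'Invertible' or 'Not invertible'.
\text{Not invertible}

The MA(q) characteristic polynomial is P(z) = 1 + 0.897z - 0.305z^2.
Invertibility requires all roots to lie outside the unit circle, i.e. |z| > 1 for every root.
Set 1 + (0.897) z + (-0.305) z^2 = 0, i.e. a z^2 + b z + c = 0 with a = -0.305, b = 0.897, c = 1.
Discriminant D = b^2 - 4ac = (0.897)^2 - 4*(-0.305)*1 = 0.804609 - (-1.22) = 2.024609.
D >= 0, so the roots are real: z = (-b +/- sqrt(D)) / (2a) = (-0.897 +/- 1.422888) / (-0.61).
  z_1 = (-0.897 + 1.422888) / (-0.61) = -0.8621,   |z_1| = 0.8621.
  z_2 = (-0.897 - 1.422888) / (-0.61) = 3.8031,   |z_2| = 3.8031.
Moduli of all roots: 0.8621, 3.8031.
All moduli strictly greater than 1? No.
Verdict: Not invertible.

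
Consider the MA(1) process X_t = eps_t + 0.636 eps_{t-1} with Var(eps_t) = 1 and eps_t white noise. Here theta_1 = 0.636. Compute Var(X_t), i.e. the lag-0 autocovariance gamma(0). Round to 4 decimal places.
\gamma(0) = 1.4045

For an MA(q) process X_t = eps_t + sum_i theta_i eps_{t-i} with
Var(eps_t) = sigma^2, the variance is
  gamma(0) = sigma^2 * (1 + sum_i theta_i^2).
  sum_i theta_i^2 = (0.636)^2 = 0.404496.
  gamma(0) = 1 * (1 + 0.404496) = 1 * 1.404496 = 1.404496, which rounds to 1.4045.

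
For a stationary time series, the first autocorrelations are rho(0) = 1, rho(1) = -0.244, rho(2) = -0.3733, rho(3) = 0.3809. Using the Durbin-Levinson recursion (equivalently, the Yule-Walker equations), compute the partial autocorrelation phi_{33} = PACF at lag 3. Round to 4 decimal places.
\phi_{33} = 0.1829

The PACF at lag k is phi_{kk}, the last component of the solution
to the Yule-Walker system G_k phi = r_k where
  (G_k)_{ij} = rho(|i - j|), (r_k)_i = rho(i), i,j = 1..k.
Equivalently, Durbin-Levinson gives phi_{kk} iteratively:
  phi_{11} = rho(1)
  phi_{kk} = [rho(k) - sum_{j=1..k-1} phi_{k-1,j} rho(k-j)]
            / [1 - sum_{j=1..k-1} phi_{k-1,j} rho(j)],
  phi_{k,j} = phi_{k-1,j} - phi_{kk} phi_{k-1,k-j},  j = 1..k-1.
Step k = 1:
  phi_11 = rho(1) = -0.244.
Step k = 2:
  phi_22 = [rho(2) - phi_11 rho(1)] / [1 - phi_11 rho(1)] = [-0.3733 - (-0.244)(-0.244)] / [1 - (-0.244)(-0.244)]
         = -0.432836 / 0.940464 = -0.460237.
  Update: phi_21 = phi_11 - phi_22 phi_11 = -0.244 - (-0.460237)(-0.244) = -0.356298.
Step k = 3:
  phi_33 = [rho(3) - phi_21 rho(2) - phi_22 rho(1)] / [1 - phi_21 rho(1) - phi_22 rho(2)]
    numerator   = 0.3809 - (-0.356298)(-0.3733) - (-0.460237)(-0.244) = 0.13559631
    denominator = 1 - (-0.356298)(-0.244) - (-0.460237)(-0.3733) = 0.74125701
  phi_33 = 0.13559631 / 0.74125701 = 0.1829.
Therefore phi_{33} = 0.1829.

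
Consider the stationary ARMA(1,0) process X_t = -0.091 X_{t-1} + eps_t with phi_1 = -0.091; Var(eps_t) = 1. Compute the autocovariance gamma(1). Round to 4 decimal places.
\gamma(1) = -0.0918

Multiply the model equation by X_{t-k} and take expectations. With theta_0 = psi_0 = 1 and psi_j the MA(infinity) weights, this gives
  gamma(k) - sum_i phi_i gamma(k-i) = c_k,
  c_k = sigma^2 * sum_{j=k..q} theta_j psi_{j-k}   (c_k = 0 for k > q),
using gamma(-m) = gamma(m).
Pure AR (q = 0): c_0 = sigma^2 = 1, c_k = 0 for k >= 1.
Equations for k = 0 and k = 1 (AR order 1):
  gamma(0) = phi_1 gamma(1) + c_0
  gamma(1) = phi_1 gamma(0) + c_1
Substituting the second into the first: gamma(0) (1 - phi_1^2) = c_0 + phi_1 c_1, so
  gamma(0) = c_0 / (1 - phi_1^2) = 1 / (1 - (-0.091)^2) = 1 / 0.991719 = 1.00835.
  gamma(1) = phi_1 gamma(0) = (-0.091)(1.00835) = -0.09176.
Therefore gamma(1) = -0.0918 (to 4 decimal places).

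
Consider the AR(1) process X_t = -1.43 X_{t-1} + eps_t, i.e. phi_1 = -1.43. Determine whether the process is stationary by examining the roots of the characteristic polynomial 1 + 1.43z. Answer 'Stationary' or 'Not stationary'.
\text{Not stationary}

The AR(p) characteristic polynomial is P(z) = 1 + 1.43z.
Stationarity requires all roots to lie outside the unit circle, i.e. |z| > 1 for every root.
This is linear in z: 1 + (1.43) z = 0  =>  z = -1/(1.43) = -0.699301,  |z| = 0.699301.
Moduli of all roots: 0.6993.
All moduli strictly greater than 1? No.
Verdict: Not stationary.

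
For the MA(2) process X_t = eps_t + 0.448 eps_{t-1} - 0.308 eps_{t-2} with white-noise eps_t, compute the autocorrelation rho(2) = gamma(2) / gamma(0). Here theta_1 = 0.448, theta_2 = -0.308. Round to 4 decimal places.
\rho(2) = -0.2377

For an MA(q) process with theta_0 = 1, the autocovariance is
  gamma(k) = sigma^2 * sum_{i=0..q-k} theta_i * theta_{i+k},
and rho(k) = gamma(k) / gamma(0). Sigma^2 cancels.
  numerator   = (1)*(-0.308) = -0.308.
  denominator = (1)^2 + (0.448)^2 + (-0.308)^2 = 1.295568.
  rho(2) = -0.308 / 1.295568 = -0.2377.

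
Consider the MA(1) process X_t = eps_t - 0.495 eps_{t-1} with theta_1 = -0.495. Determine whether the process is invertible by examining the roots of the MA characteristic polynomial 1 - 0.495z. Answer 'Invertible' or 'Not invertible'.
\text{Invertible}

The MA(q) characteristic polynomial is P(z) = 1 - 0.495z.
Invertibility requires all roots to lie outside the unit circle, i.e. |z| > 1 for every root.
This is linear in z: 1 + (-0.495) z = 0  =>  z = -1/(-0.495) = 2.020202,  |z| = 2.020202.
Moduli of all roots: 2.0202.
All moduli strictly greater than 1? Yes.
Verdict: Invertible.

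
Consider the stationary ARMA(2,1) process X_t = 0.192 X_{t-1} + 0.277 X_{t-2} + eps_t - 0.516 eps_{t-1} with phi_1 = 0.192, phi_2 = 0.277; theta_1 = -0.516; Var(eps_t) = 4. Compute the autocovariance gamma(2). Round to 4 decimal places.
\gamma(2) = 0.9688

Multiply the model equation by X_{t-k} and take expectations. With theta_0 = psi_0 = 1 and psi_j the MA(infinity) weights, this gives
  gamma(k) - sum_i phi_i gamma(k-i) = c_k,
  c_k = sigma^2 * sum_{j=k..q} theta_j psi_{j-k}   (c_k = 0 for k > q),
using gamma(-m) = gamma(m).
psi-weights needed (psi_j = theta_j + sum_i phi_i psi_{j-i}):
  psi_1 = theta_1 + phi_1 = -0.516 + (0.192) = -0.324
Right-hand sides:
  c_0 = sigma^2 (1 + theta_1 psi_1) = 4 * (1 + (-0.516)(-0.324)) = 4 * 1.167184 = 4.668736
  c_1 = sigma^2 theta_1 = 4 * (-0.516) = -2.064
  c_2 = 0
Equations for k = 0, 1, 2 (AR order 2, c_2 = 0):
  (E0) gamma(0) = phi_1 gamma(1) + phi_2 gamma(2) + c_0
  (E1) gamma(1) = phi_1 gamma(0) + phi_2 gamma(1) + c_1
  (E2) gamma(2) = phi_1 gamma(1) + phi_2 gamma(0)
From (E1): gamma(1) = A gamma(0) + B with
  A = phi_1 / (1 - phi_2) = 0.192 / 0.723 = 0.26556,   B = c_1 / (1 - phi_2) = -2.064 / 0.723 = -2.854772.
Insert (E2) into (E0): gamma(0) (1 - phi_2^2) = phi_1 (1 + phi_2) gamma(1) + c_0.
  phi_1 (1 + phi_2) = (0.192)(1.277) = 0.245184,   1 - phi_2^2 = 0.923271.
Replace gamma(1) by A gamma(0) + B and collect gamma(0):
  gamma(0) [0.923271 - (0.245184)(0.26556)] = (0.245184)(-2.854772) + 4.668736
  gamma(0) * 0.85816 = 3.968792
  gamma(0) = 3.968792 / 0.85816 = 4.624769.
  gamma(1) = A gamma(0) + B = (0.26556)(4.624769) + (-2.854772) = -1.626617.
  gamma(2) = phi_1 gamma(1) + phi_2 gamma(0) = (0.192)(-1.626617) + (0.277)(4.624769) = 0.968751.
Therefore gamma(2) = 0.9688 (to 4 decimal places).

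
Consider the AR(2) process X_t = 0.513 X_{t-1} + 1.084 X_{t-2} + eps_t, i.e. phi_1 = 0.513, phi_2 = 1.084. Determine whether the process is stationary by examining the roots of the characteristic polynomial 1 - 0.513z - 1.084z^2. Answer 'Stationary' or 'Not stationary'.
\text{Not stationary}

The AR(p) characteristic polynomial is P(z) = 1 - 0.513z - 1.084z^2.
Stationarity requires all roots to lie outside the unit circle, i.e. |z| > 1 for every root.
Set 1 + (-0.513) z + (-1.084) z^2 = 0, i.e. a z^2 + b z + c = 0 with a = -1.084, b = -0.513, c = 1.
Discriminant D = b^2 - 4ac = (-0.513)^2 - 4*(-1.084)*1 = 0.263169 - (-4.336) = 4.599169.
D >= 0, so the roots are real: z = (-b +/- sqrt(D)) / (2a) = (0.513 +/- 2.144567) / (-2.168).
  z_1 = (0.513 + 2.144567) / (-2.168) = -1.2258,   |z_1| = 1.2258.
  z_2 = (0.513 - 2.144567) / (-2.168) = 0.7526,   |z_2| = 0.7526.
Moduli of all roots: 1.2258, 0.7526.
All moduli strictly greater than 1? No.
Verdict: Not stationary.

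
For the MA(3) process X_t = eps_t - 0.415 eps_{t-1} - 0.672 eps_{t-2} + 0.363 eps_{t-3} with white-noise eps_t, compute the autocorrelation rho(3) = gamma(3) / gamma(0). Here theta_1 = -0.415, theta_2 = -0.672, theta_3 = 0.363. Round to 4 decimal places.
\rho(3) = 0.2068

For an MA(q) process with theta_0 = 1, the autocovariance is
  gamma(k) = sigma^2 * sum_{i=0..q-k} theta_i * theta_{i+k},
and rho(k) = gamma(k) / gamma(0). Sigma^2 cancels.
  numerator   = (1)*(0.363) = 0.363.
  denominator = (1)^2 + (-0.415)^2 + (-0.672)^2 + (0.363)^2 = 1.755578.
  rho(3) = 0.363 / 1.755578 = 0.2068.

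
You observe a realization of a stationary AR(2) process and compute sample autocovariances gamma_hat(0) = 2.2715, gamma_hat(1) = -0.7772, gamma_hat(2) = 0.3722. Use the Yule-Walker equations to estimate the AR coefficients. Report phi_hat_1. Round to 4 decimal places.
\hat\phi_{1} = -0.3240

The Yule-Walker equations for an AR(p) process read, in matrix form,
  Gamma_p phi = r_p,   with   (Gamma_p)_{ij} = gamma(|i - j|),
                       (r_p)_i = gamma(i),   i,j = 1..p.
Substitute the sample gammas (Toeplitz matrix and right-hand side of size 2):
  Gamma_p = [[2.2715, -0.7772], [-0.7772, 2.2715]]
  r_p     = [-0.7772, 0.3722]
Written out:
  2.2715 phi_1 - 0.7772 phi_2 = -0.7772
  -0.7772 phi_1 + 2.2715 phi_2 = 0.3722
Solve by Cramer's rule:
  det = gamma(0)^2 - gamma(1)^2 = (2.2715)^2 - (-0.7772)^2 = 5.15971225 - 0.60403984 = 4.55567241
  phi_hat_1 = [gamma(1) gamma(0) - gamma(1) gamma(2)] / det = [(-0.7772)(2.2715) - (-0.7772)(0.3722)] / 4.55567241 = -1.47613596 / 4.55567241 = -0.324
  phi_hat_2 = [gamma(0) gamma(2) - gamma(1)^2] / det = [(2.2715)(0.3722) - (-0.7772)^2] / 4.55567241 = 0.24141246 / 4.55567241 = 0.053
So phi_hat = [-0.3240, 0.0530].
Therefore phi_hat_1 = -0.3240.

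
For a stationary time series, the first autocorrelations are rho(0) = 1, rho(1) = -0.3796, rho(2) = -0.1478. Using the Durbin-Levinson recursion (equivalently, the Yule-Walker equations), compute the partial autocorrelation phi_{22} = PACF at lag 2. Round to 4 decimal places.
\phi_{22} = -0.3410

The PACF at lag k is phi_{kk}, the last component of the solution
to the Yule-Walker system G_k phi = r_k where
  (G_k)_{ij} = rho(|i - j|), (r_k)_i = rho(i), i,j = 1..k.
Equivalently, Durbin-Levinson gives phi_{kk} iteratively:
  phi_{11} = rho(1)
  phi_{kk} = [rho(k) - sum_{j=1..k-1} phi_{k-1,j} rho(k-j)]
            / [1 - sum_{j=1..k-1} phi_{k-1,j} rho(j)],
  phi_{k,j} = phi_{k-1,j} - phi_{kk} phi_{k-1,k-j},  j = 1..k-1.
Step k = 1:
  phi_11 = rho(1) = -0.3796.
Step k = 2:
  phi_22 = [rho(2) - phi_11 rho(1)] / [1 - phi_11 rho(1)] = [-0.1478 - (-0.3796)(-0.3796)] / [1 - (-0.3796)(-0.3796)]
         = -0.29189616 / 0.85590384 = -0.341.
Therefore phi_{22} = -0.3410.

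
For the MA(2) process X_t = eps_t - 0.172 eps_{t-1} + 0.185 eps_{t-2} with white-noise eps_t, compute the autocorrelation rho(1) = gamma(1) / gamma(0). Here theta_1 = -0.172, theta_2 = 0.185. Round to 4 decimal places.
\rho(1) = -0.1916

For an MA(q) process with theta_0 = 1, the autocovariance is
  gamma(k) = sigma^2 * sum_{i=0..q-k} theta_i * theta_{i+k},
and rho(k) = gamma(k) / gamma(0). Sigma^2 cancels.
  numerator   = (1)*(-0.172) + (-0.172)*(0.185) = -0.20382.
  denominator = (1)^2 + (-0.172)^2 + (0.185)^2 = 1.063809.
  rho(1) = -0.20382 / 1.063809 = -0.1916.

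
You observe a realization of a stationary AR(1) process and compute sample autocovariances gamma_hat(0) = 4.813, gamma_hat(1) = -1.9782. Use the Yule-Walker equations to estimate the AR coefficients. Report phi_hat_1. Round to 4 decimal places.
\hat\phi_{1} = -0.4110

The Yule-Walker equations for an AR(p) process read, in matrix form,
  Gamma_p phi = r_p,   with   (Gamma_p)_{ij} = gamma(|i - j|),
                       (r_p)_i = gamma(i),   i,j = 1..p.
Substitute the sample gammas (Toeplitz matrix and right-hand side of size 1):
  Gamma_p = [[4.813]]
  r_p     = [-1.9782]
With p = 1 this is the single equation gamma(0) phi_1 = gamma(1):
  phi_hat_1 = gamma(1) / gamma(0) = -1.9782 / 4.813 = -0.4110.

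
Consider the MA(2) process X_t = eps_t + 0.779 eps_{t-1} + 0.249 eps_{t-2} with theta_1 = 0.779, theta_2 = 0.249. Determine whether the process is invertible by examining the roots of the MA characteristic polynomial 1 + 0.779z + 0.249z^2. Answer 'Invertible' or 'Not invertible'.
\text{Invertible}

The MA(q) characteristic polynomial is P(z) = 1 + 0.779z + 0.249z^2.
Invertibility requires all roots to lie outside the unit circle, i.e. |z| > 1 for every root.
Set 1 + (0.779) z + (0.249) z^2 = 0, i.e. a z^2 + b z + c = 0 with a = 0.249, b = 0.779, c = 1.
Discriminant D = b^2 - 4ac = (0.779)^2 - 4*(0.249)*1 = 0.606841 - (0.996) = -0.389159.
D < 0, so the roots are the complex-conjugate pair z = (-b +/- i sqrt(-D)) / (2a) = -1.5643 +/- 1.2527i.
For a conjugate pair |z|^2 = z * conj(z) = (product of roots) = c/a = 1/(0.249) = 4.016064, so |z| = sqrt(4.016064) = 2.004 for both roots.
Moduli of all roots: 2.0040, 2.0040.
All moduli strictly greater than 1? Yes.
Verdict: Invertible.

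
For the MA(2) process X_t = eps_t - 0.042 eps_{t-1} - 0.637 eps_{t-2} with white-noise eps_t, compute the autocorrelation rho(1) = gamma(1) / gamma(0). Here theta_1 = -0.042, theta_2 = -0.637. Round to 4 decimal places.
\rho(1) = -0.0108

For an MA(q) process with theta_0 = 1, the autocovariance is
  gamma(k) = sigma^2 * sum_{i=0..q-k} theta_i * theta_{i+k},
and rho(k) = gamma(k) / gamma(0). Sigma^2 cancels.
  numerator   = (1)*(-0.042) + (-0.042)*(-0.637) = -0.015246.
  denominator = (1)^2 + (-0.042)^2 + (-0.637)^2 = 1.407533.
  rho(1) = -0.015246 / 1.407533 = -0.0108.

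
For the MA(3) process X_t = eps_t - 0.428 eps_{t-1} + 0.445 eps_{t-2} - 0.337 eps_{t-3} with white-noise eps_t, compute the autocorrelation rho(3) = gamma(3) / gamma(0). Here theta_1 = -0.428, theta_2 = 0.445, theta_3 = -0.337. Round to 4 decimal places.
\rho(3) = -0.2255

For an MA(q) process with theta_0 = 1, the autocovariance is
  gamma(k) = sigma^2 * sum_{i=0..q-k} theta_i * theta_{i+k},
and rho(k) = gamma(k) / gamma(0). Sigma^2 cancels.
  numerator   = (1)*(-0.337) = -0.337.
  denominator = (1)^2 + (-0.428)^2 + (0.445)^2 + (-0.337)^2 = 1.494778.
  rho(3) = -0.337 / 1.494778 = -0.2255.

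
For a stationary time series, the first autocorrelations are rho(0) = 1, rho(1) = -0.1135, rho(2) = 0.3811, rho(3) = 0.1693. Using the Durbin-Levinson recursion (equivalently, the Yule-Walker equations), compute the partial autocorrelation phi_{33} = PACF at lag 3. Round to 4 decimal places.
\phi_{33} = 0.2810

The PACF at lag k is phi_{kk}, the last component of the solution
to the Yule-Walker system G_k phi = r_k where
  (G_k)_{ij} = rho(|i - j|), (r_k)_i = rho(i), i,j = 1..k.
Equivalently, Durbin-Levinson gives phi_{kk} iteratively:
  phi_{11} = rho(1)
  phi_{kk} = [rho(k) - sum_{j=1..k-1} phi_{k-1,j} rho(k-j)]
            / [1 - sum_{j=1..k-1} phi_{k-1,j} rho(j)],
  phi_{k,j} = phi_{k-1,j} - phi_{kk} phi_{k-1,k-j},  j = 1..k-1.
Step k = 1:
  phi_11 = rho(1) = -0.1135.
Step k = 2:
  phi_22 = [rho(2) - phi_11 rho(1)] / [1 - phi_11 rho(1)] = [0.3811 - (-0.1135)(-0.1135)] / [1 - (-0.1135)(-0.1135)]
         = 0.36821775 / 0.98711775 = 0.373023.
  Update: phi_21 = phi_11 - phi_22 phi_11 = -0.1135 - (0.373023)(-0.1135) = -0.071162.
Step k = 3:
  phi_33 = [rho(3) - phi_21 rho(2) - phi_22 rho(1)] / [1 - phi_21 rho(1) - phi_22 rho(2)]
    numerator   = 0.1693 - (-0.071162)(0.3811) - (0.373023)(-0.1135) = 0.23875792
    denominator = 1 - (-0.071162)(-0.1135) - (0.373023)(0.3811) = 0.84976401
  phi_33 = 0.23875792 / 0.84976401 = 0.281.
Therefore phi_{33} = 0.2810.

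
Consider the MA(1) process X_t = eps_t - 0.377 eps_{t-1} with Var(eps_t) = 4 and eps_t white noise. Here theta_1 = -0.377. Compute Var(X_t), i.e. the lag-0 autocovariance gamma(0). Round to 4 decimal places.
\gamma(0) = 4.5685

For an MA(q) process X_t = eps_t + sum_i theta_i eps_{t-i} with
Var(eps_t) = sigma^2, the variance is
  gamma(0) = sigma^2 * (1 + sum_i theta_i^2).
  sum_i theta_i^2 = (-0.377)^2 = 0.142129.
  gamma(0) = 4 * (1 + 0.142129) = 4 * 1.142129 = 4.568516, which rounds to 4.5685.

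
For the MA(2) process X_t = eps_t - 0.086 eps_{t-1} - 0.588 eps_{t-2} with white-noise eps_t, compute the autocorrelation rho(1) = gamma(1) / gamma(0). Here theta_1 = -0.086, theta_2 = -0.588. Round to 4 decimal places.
\rho(1) = -0.0262

For an MA(q) process with theta_0 = 1, the autocovariance is
  gamma(k) = sigma^2 * sum_{i=0..q-k} theta_i * theta_{i+k},
and rho(k) = gamma(k) / gamma(0). Sigma^2 cancels.
  numerator   = (1)*(-0.086) + (-0.086)*(-0.588) = -0.035432.
  denominator = (1)^2 + (-0.086)^2 + (-0.588)^2 = 1.35314.
  rho(1) = -0.035432 / 1.35314 = -0.0262.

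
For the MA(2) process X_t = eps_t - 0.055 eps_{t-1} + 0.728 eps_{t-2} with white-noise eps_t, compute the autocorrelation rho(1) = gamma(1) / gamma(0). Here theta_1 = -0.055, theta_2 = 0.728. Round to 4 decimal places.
\rho(1) = -0.0620

For an MA(q) process with theta_0 = 1, the autocovariance is
  gamma(k) = sigma^2 * sum_{i=0..q-k} theta_i * theta_{i+k},
and rho(k) = gamma(k) / gamma(0). Sigma^2 cancels.
  numerator   = (1)*(-0.055) + (-0.055)*(0.728) = -0.09504.
  denominator = (1)^2 + (-0.055)^2 + (0.728)^2 = 1.533009.
  rho(1) = -0.09504 / 1.533009 = -0.0620.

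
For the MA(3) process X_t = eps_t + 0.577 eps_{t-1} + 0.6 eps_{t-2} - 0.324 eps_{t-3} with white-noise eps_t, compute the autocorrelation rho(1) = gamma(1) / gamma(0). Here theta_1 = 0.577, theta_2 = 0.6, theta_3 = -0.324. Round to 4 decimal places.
\rho(1) = 0.4054

For an MA(q) process with theta_0 = 1, the autocovariance is
  gamma(k) = sigma^2 * sum_{i=0..q-k} theta_i * theta_{i+k},
and rho(k) = gamma(k) / gamma(0). Sigma^2 cancels.
  numerator   = (1)*(0.577) + (0.577)*(0.6) + (0.6)*(-0.324) = 0.7288.
  denominator = (1)^2 + (0.577)^2 + (0.6)^2 + (-0.324)^2 = 1.797905.
  rho(1) = 0.7288 / 1.797905 = 0.4054.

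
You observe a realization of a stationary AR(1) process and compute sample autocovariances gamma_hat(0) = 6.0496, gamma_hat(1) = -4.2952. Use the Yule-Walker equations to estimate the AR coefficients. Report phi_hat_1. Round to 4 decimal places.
\hat\phi_{1} = -0.7100

The Yule-Walker equations for an AR(p) process read, in matrix form,
  Gamma_p phi = r_p,   with   (Gamma_p)_{ij} = gamma(|i - j|),
                       (r_p)_i = gamma(i),   i,j = 1..p.
Substitute the sample gammas (Toeplitz matrix and right-hand side of size 1):
  Gamma_p = [[6.0496]]
  r_p     = [-4.2952]
With p = 1 this is the single equation gamma(0) phi_1 = gamma(1):
  phi_hat_1 = gamma(1) / gamma(0) = -4.2952 / 6.0496 = -0.7100.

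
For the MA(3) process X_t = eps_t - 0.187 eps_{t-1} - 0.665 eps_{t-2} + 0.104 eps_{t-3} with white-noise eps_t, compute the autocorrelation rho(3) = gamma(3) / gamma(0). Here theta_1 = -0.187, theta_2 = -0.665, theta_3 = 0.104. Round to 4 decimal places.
\rho(3) = 0.0699

For an MA(q) process with theta_0 = 1, the autocovariance is
  gamma(k) = sigma^2 * sum_{i=0..q-k} theta_i * theta_{i+k},
and rho(k) = gamma(k) / gamma(0). Sigma^2 cancels.
  numerator   = (1)*(0.104) = 0.104.
  denominator = (1)^2 + (-0.187)^2 + (-0.665)^2 + (0.104)^2 = 1.48801.
  rho(3) = 0.104 / 1.48801 = 0.0699.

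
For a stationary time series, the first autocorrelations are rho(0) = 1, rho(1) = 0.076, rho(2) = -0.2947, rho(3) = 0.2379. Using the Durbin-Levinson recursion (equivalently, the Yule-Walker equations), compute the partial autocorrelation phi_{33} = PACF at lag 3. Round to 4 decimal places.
\phi_{33} = 0.3210

The PACF at lag k is phi_{kk}, the last component of the solution
to the Yule-Walker system G_k phi = r_k where
  (G_k)_{ij} = rho(|i - j|), (r_k)_i = rho(i), i,j = 1..k.
Equivalently, Durbin-Levinson gives phi_{kk} iteratively:
  phi_{11} = rho(1)
  phi_{kk} = [rho(k) - sum_{j=1..k-1} phi_{k-1,j} rho(k-j)]
            / [1 - sum_{j=1..k-1} phi_{k-1,j} rho(j)],
  phi_{k,j} = phi_{k-1,j} - phi_{kk} phi_{k-1,k-j},  j = 1..k-1.
Step k = 1:
  phi_11 = rho(1) = 0.076.
Step k = 2:
  phi_22 = [rho(2) - phi_11 rho(1)] / [1 - phi_11 rho(1)] = [-0.2947 - (0.076)(0.076)] / [1 - (0.076)(0.076)]
         = -0.300476 / 0.994224 = -0.302222.
  Update: phi_21 = phi_11 - phi_22 phi_11 = 0.076 - (-0.302222)(0.076) = 0.098969.
Step k = 3:
  phi_33 = [rho(3) - phi_21 rho(2) - phi_22 rho(1)] / [1 - phi_21 rho(1) - phi_22 rho(2)]
    numerator   = 0.2379 - (0.098969)(-0.2947) - (-0.302222)(0.076) = 0.29003496
    denominator = 1 - (0.098969)(0.076) - (-0.302222)(-0.2947) = 0.90341365
  phi_33 = 0.29003496 / 0.90341365 = 0.321.
Therefore phi_{33} = 0.3210.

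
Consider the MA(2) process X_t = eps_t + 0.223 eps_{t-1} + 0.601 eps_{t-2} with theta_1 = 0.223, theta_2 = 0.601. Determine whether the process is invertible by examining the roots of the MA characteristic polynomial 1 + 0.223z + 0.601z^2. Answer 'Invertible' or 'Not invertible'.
\text{Invertible}

The MA(q) characteristic polynomial is P(z) = 1 + 0.223z + 0.601z^2.
Invertibility requires all roots to lie outside the unit circle, i.e. |z| > 1 for every root.
Set 1 + (0.223) z + (0.601) z^2 = 0, i.e. a z^2 + b z + c = 0 with a = 0.601, b = 0.223, c = 1.
Discriminant D = b^2 - 4ac = (0.223)^2 - 4*(0.601)*1 = 0.049729 - (2.404) = -2.354271.
D < 0, so the roots are the complex-conjugate pair z = (-b +/- i sqrt(-D)) / (2a) = -0.1855 +/- 1.2765i.
For a conjugate pair |z|^2 = z * conj(z) = (product of roots) = c/a = 1/(0.601) = 1.663894, so |z| = sqrt(1.663894) = 1.2899 for both roots.
Moduli of all roots: 1.2899, 1.2899.
All moduli strictly greater than 1? Yes.
Verdict: Invertible.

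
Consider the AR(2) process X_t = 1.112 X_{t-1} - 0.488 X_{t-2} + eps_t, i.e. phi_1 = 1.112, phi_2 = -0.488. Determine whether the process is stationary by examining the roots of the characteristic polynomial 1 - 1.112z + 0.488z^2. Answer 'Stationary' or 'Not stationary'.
\text{Stationary}

The AR(p) characteristic polynomial is P(z) = 1 - 1.112z + 0.488z^2.
Stationarity requires all roots to lie outside the unit circle, i.e. |z| > 1 for every root.
Set 1 + (-1.112) z + (0.488) z^2 = 0, i.e. a z^2 + b z + c = 0 with a = 0.488, b = -1.112, c = 1.
Discriminant D = b^2 - 4ac = (-1.112)^2 - 4*(0.488)*1 = 1.236544 - (1.952) = -0.715456.
D < 0, so the roots are the complex-conjugate pair z = (-b +/- i sqrt(-D)) / (2a) = 1.1393 +/- 0.8666i.
For a conjugate pair |z|^2 = z * conj(z) = (product of roots) = c/a = 1/(0.488) = 2.04918, so |z| = sqrt(2.04918) = 1.4315 for both roots.
Moduli of all roots: 1.4315, 1.4315.
All moduli strictly greater than 1? Yes.
Verdict: Stationary.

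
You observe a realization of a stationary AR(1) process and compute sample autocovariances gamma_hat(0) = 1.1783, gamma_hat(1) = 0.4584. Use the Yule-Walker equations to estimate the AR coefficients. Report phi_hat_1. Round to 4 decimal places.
\hat\phi_{1} = 0.3890

The Yule-Walker equations for an AR(p) process read, in matrix form,
  Gamma_p phi = r_p,   with   (Gamma_p)_{ij} = gamma(|i - j|),
                       (r_p)_i = gamma(i),   i,j = 1..p.
Substitute the sample gammas (Toeplitz matrix and right-hand side of size 1):
  Gamma_p = [[1.1783]]
  r_p     = [0.4584]
With p = 1 this is the single equation gamma(0) phi_1 = gamma(1):
  phi_hat_1 = gamma(1) / gamma(0) = 0.4584 / 1.1783 = 0.3890.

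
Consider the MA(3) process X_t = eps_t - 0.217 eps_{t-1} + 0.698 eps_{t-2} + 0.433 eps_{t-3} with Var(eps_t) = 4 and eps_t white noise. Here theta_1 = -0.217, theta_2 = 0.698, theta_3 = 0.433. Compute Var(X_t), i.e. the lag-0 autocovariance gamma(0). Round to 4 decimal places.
\gamma(0) = 6.8871

For an MA(q) process X_t = eps_t + sum_i theta_i eps_{t-i} with
Var(eps_t) = sigma^2, the variance is
  gamma(0) = sigma^2 * (1 + sum_i theta_i^2).
  sum_i theta_i^2 = (-0.217)^2 + (0.698)^2 + (0.433)^2 = 0.047089 + 0.487204 + 0.187489 = 0.721782.
  gamma(0) = 4 * (1 + 0.721782) = 4 * 1.721782 = 6.887128, which rounds to 6.8871.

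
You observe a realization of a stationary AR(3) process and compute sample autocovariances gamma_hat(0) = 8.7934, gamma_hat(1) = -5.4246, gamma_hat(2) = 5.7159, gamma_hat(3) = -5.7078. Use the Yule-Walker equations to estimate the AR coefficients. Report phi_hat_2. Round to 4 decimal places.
\hat\phi_{2} = 0.3280

The Yule-Walker equations for an AR(p) process read, in matrix form,
  Gamma_p phi = r_p,   with   (Gamma_p)_{ij} = gamma(|i - j|),
                       (r_p)_i = gamma(i),   i,j = 1..p.
Substitute the sample gammas (Toeplitz matrix and right-hand side of size 3):
  Gamma_p = [[8.7934, -5.4246, 5.7159], [-5.4246, 8.7934, -5.4246], [5.7159, -5.4246, 8.7934]]
  r_p     = [-5.4246, 5.7159, -5.7078]
Written out (R1..R3):
  (R1) 8.7934 phi_1 - 5.4246 phi_2 + 5.7159 phi_3 = -5.4246
  (R2) -5.4246 phi_1 + 8.7934 phi_2 - 5.4246 phi_3 = 5.7159
  (R3) 5.7159 phi_1 - 5.4246 phi_2 + 8.7934 phi_3 = -5.7078
Gaussian elimination:
  R2 <- R2 - (-5.4246/8.7934) R1 = R2 - (-0.616894) R1:  5.446994 phi_2 - 1.898493 phi_3 = 2.369494
  R3 <- R3 - (5.7159/8.7934) R1 = R3 - (0.650022) R1:  -1.898493 phi_2 + 5.077941 phi_3 = -2.181693
  R3 <- R3 - (-1.898493/5.446994) R2 = R3 - (-0.34854) R2:  4.416242 phi_3 = -1.35583
Back-substitution:
  phi_hat_3 = -1.35583 / 4.416242 = -0.30701
  phi_hat_2 = (2.369494 - (-1.898493)(-0.30701)) / 5.446994 = 0.328004
  phi_hat_1 = (-5.4246 - (-5.4246)(0.328004) - (5.7159)(-0.30701)) / 8.7934 = -0.214987
So phi_hat = [-0.2150, 0.3280, -0.3070].
Therefore phi_hat_2 = 0.3280.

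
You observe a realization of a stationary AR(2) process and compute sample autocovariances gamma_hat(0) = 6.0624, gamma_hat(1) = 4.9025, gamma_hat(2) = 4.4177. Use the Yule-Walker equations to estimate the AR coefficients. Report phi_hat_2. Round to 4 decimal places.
\hat\phi_{2} = 0.2160

The Yule-Walker equations for an AR(p) process read, in matrix form,
  Gamma_p phi = r_p,   with   (Gamma_p)_{ij} = gamma(|i - j|),
                       (r_p)_i = gamma(i),   i,j = 1..p.
Substitute the sample gammas (Toeplitz matrix and right-hand side of size 2):
  Gamma_p = [[6.0624, 4.9025], [4.9025, 6.0624]]
  r_p     = [4.9025, 4.4177]
Written out:
  6.0624 phi_1 + 4.9025 phi_2 = 4.9025
  4.9025 phi_1 + 6.0624 phi_2 = 4.4177
Solve by Cramer's rule:
  det = gamma(0)^2 - gamma(1)^2 = (6.0624)^2 - (4.9025)^2 = 36.75269376 - 24.03450625 = 12.71818751
  phi_hat_1 = [gamma(1) gamma(0) - gamma(1) gamma(2)] / det = [(4.9025)(6.0624) - (4.9025)(4.4177)] / 12.71818751 = 8.06314175 / 12.71818751 = 0.634
  phi_hat_2 = [gamma(0) gamma(2) - gamma(1)^2] / det = [(6.0624)(4.4177) - (4.9025)^2] / 12.71818751 = 2.74735823 / 12.71818751 = 0.216
So phi_hat = [0.6340, 0.2160].
Therefore phi_hat_2 = 0.2160.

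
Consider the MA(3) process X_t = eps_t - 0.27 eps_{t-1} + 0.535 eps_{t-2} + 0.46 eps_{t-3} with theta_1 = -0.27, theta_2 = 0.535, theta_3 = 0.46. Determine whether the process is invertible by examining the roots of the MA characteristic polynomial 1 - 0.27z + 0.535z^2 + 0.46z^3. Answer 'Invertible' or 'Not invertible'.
\text{Invertible}

The MA(q) characteristic polynomial is P(z) = 1 - 0.27z + 0.535z^2 + 0.46z^3.
Invertibility requires all roots to lie outside the unit circle, i.e. |z| > 1 for every root.
Degree 3: look for a simple real root z0 first, then factor out (1 - z/z0) and solve the remaining quadratic.
Testing z0 = -2: P(-2) = 1 + (-0.27)(-2) + (0.535)(-2)^2 + (0.46)(-2)^3
  = 1 + (0.54) + (2.14) + (-3.68) = 0.  So z_0 = -2 is a root, |z_0| = 2.
Divide out the factor (1 + 0.5 z) = (1 - z/z0) (since 1/z0 = -0.5):
  P(z) = (1 + 0.5 z)(1 + (-0.77) z + (0.92) z^2)
  [check: z-coef -0.77 - (-0.5) = -0.27; z^2-coef 0.92 - (-0.5)(-0.77) = 0.535; z^3-coef -(-0.5)(0.92) = 0.46.]
Remaining roots from the quadratic factor 1 + (-0.77) z + (0.92) z^2:
  Set 1 + (-0.77) z + (0.92) z^2 = 0, i.e. a z^2 + b z + c = 0 with a = 0.92, b = -0.77, c = 1.
  Discriminant D = b^2 - 4ac = (-0.77)^2 - 4*(0.92)*1 = 0.5929 - (3.68) = -3.0871.
  D < 0, so the roots are the complex-conjugate pair z = (-b +/- i sqrt(-D)) / (2a) = 0.4185 +/- 0.9549i.
  For a conjugate pair |z|^2 = z * conj(z) = (product of roots) = c/a = 1/(0.92) = 1.086957, so |z| = sqrt(1.086957) = 1.0426 for both roots.
Moduli of all roots: 2.0000, 1.0426, 1.0426.
All moduli strictly greater than 1? Yes.
Verdict: Invertible.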